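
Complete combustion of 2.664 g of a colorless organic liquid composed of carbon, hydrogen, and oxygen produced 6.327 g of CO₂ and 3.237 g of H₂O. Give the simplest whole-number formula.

mol C = 6.327 g CO₂ ÷ 44.009 g/mol = 0.14377 mol
mol H = 2 × 3.237 g H₂O ÷ 18.015 g/mol = 0.35937 mol
mass O = 2.664 − (1.7268 + 0.36224) = 0.57498 g → mol O = 0.57498 ÷ 15.999 = 0.035939 mol
Divide by the smallest (0.035939 mol): C 4.000, H 9.999, O 1.000

C4H10O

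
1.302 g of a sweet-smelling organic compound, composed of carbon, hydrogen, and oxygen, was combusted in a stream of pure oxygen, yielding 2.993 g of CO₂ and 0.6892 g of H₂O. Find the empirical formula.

C8H9O3

mol C = 2.993 g CO₂ ÷ 44.009 g/mol = 0.068009 mol
mol H = 2 × 0.6892 g H₂O ÷ 18.015 g/mol = 0.076514 mol
mass O = 1.302 − (0.81685 + 0.077126) = 0.40802 g → mol O = 0.40802 ÷ 15.999 = 0.025503 mol
Divide by the smallest (0.025503 mol): C 2.667, H 3.000, O 1.000
Multiplying each by 3 gives whole numbers: C 8.00, H 9.00, O 3.00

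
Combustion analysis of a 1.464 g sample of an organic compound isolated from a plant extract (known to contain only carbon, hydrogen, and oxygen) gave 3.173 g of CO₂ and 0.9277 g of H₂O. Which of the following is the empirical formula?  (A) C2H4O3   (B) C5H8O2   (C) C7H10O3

(C) C7H10O3

mol C = 3.173 g CO₂ ÷ 44.009 g/mol = 0.072099 mol
mol H = 2 × 0.9277 g H₂O ÷ 18.015 g/mol = 0.10299 mol
mass O = 1.464 − (0.86598 + 0.10382) = 0.49420 g → mol O = 0.49420 ÷ 15.999 = 0.030890 mol
Divide by the smallest (0.030890 mol): C 2.334, H 3.334, O 1.000
Multiplying each by 3 gives whole numbers: C 7.00, H 10.00, O 3.00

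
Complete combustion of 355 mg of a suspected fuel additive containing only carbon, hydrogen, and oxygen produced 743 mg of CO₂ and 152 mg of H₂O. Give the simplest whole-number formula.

mol C = 0.743 g CO₂ ÷ 44.009 g/mol = 0.01688 mol
mol H = 2 × 0.152 g H₂O ÷ 18.015 g/mol = 0.01687 mol
mass O = 0.355 − (0.2028 + 0.01701) = 0.1352 g → mol O = 0.1352 ÷ 15.999 = 0.008451 mol
Divide by the smallest (0.008451 mol): C 1.998, H 1.997, O 1.000

C2H2O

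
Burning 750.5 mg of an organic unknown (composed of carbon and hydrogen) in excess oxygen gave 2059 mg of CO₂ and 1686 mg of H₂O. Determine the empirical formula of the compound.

CH4

mol C = 2.059 g CO₂ ÷ 44.009 g/mol = 0.046786 mol
mol H = 2 × 1.686 g H₂O ÷ 18.015 g/mol = 0.18718 mol
Divide by the smallest (0.046786 mol): C 1.000, H 4.001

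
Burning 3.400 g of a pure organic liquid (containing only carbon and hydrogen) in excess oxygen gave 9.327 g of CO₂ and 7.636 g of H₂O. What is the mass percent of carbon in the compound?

mol C = 9.327 g CO₂ ÷ 44.009 g/mol = 0.21193 mol
mol H = 2 × 7.636 g H₂O ÷ 18.015 g/mol = 0.84774 mol
mass % C = 2.5455 g ÷ 3.400 g × 100%

74.87%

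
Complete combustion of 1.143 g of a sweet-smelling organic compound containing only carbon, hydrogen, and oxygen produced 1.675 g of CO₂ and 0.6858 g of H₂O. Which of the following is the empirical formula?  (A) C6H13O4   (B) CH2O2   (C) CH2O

mol C = 1.675 g CO₂ ÷ 44.009 g/mol = 0.038060 mol
mol H = 2 × 0.6858 g H₂O ÷ 18.015 g/mol = 0.076137 mol
mass O = 1.143 − (0.45714 + 0.076746) = 0.60911 g → mol O = 0.60911 ÷ 15.999 = 0.038072 mol
Divide by the smallest (0.038060 mol): C 1.000, H 2.000, O 1.000

(C) CH2O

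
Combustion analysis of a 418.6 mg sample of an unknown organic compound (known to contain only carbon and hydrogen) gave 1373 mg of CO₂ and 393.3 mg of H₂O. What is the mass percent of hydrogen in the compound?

mol C = 1.373 g CO₂ ÷ 44.009 g/mol = 0.031198 mol
mol H = 2 × 0.3933 g H₂O ÷ 18.015 g/mol = 0.043664 mol
mass % H = 0.044013 g ÷ 0.4186 g × 100%

10.51%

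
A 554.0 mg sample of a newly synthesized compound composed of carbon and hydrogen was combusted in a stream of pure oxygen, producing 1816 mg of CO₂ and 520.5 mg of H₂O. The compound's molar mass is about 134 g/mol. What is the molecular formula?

mol C = 1.816 g CO₂ ÷ 44.009 g/mol = 0.041264 mol
mol H = 2 × 0.5205 g H₂O ÷ 18.015 g/mol = 0.057785 mol
Divide by the smallest (0.041264 mol): C 1.000, H 1.400
Multiplying each by 5 gives whole numbers: C 5.00, H 7.00
Empirical formula: C5H7
Empirical-formula mass = 67.11 g/mol; 134 ÷ 67.11 ≈ 2, so the molecular formula is C10H14.

C10H14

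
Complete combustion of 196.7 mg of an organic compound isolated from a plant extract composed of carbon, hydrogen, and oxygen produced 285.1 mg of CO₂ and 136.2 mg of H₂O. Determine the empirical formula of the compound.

C3H7O3

mol C = 0.2851 g CO₂ ÷ 44.009 g/mol = 0.0064782 mol
mol H = 2 × 0.1362 g H₂O ÷ 18.015 g/mol = 0.015121 mol
mass O = 0.1967 − (0.077810 + 0.015242) = 0.10365 g → mol O = 0.10365 ÷ 15.999 = 0.0064784 mol
Divide by the smallest (0.0064782 mol): C 1.000, H 2.334, O 1.000
Multiplying each by 3 gives whole numbers: C 3.00, H 7.00, O 3.00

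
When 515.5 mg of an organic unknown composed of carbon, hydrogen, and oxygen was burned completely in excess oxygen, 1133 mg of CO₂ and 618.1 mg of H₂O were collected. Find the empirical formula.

mol C = 1.133 g CO₂ ÷ 44.009 g/mol = 0.025745 mol
mol H = 2 × 0.6181 g H₂O ÷ 18.015 g/mol = 0.068621 mol
mass O = 0.5155 − (0.30922 + 0.069170) = 0.13711 g → mol O = 0.13711 ÷ 15.999 = 0.0085699 mol
Divide by the smallest (0.0085699 mol): C 3.004, H 8.007, O 1.000

C3H8O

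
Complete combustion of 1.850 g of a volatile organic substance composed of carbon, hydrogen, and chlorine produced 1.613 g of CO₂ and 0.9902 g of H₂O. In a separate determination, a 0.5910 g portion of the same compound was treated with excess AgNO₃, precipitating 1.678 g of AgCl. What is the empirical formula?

CH3Cl

mol C = 1.613 g CO₂ ÷ 44.009 g/mol = 0.036652 mol
mol H = 2 × 0.9902 g H₂O ÷ 18.015 g/mol = 0.10993 mol
From the AgCl data: mol Cl per gram of compound = (1.678 ÷ 143.318) ÷ 0.5910 = 0.019811 mol/g, so in the 1.850 g combustion sample mol Cl = 0.036650 mol
Divide by the smallest (0.036650 mol): C 1.000, H 2.999, Cl 1.000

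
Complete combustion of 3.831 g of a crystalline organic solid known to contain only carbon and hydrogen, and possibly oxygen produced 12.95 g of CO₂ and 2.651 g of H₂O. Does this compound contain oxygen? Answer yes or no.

mol C = 12.95 g CO₂ ÷ 44.009 g/mol = 0.29426 mol
mol H = 2 × 2.651 g H₂O ÷ 18.015 g/mol = 0.29431 mol
C and H together account for 3.8310 g — essentially the entire 3.831 g sample — so the compound contains no oxygen.

no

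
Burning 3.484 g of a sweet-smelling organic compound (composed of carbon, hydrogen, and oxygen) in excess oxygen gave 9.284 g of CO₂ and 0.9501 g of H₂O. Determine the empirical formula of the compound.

mol C = 9.284 g CO₂ ÷ 44.009 g/mol = 0.21096 mol
mol H = 2 × 0.9501 g H₂O ÷ 18.015 g/mol = 0.10548 mol
mass O = 3.484 − (2.5338 + 0.10632) = 0.84387 g → mol O = 0.84387 ÷ 15.999 = 0.052745 mol
Divide by the smallest (0.052745 mol): C 4.000, H 2.000, O 1.000

C4H2O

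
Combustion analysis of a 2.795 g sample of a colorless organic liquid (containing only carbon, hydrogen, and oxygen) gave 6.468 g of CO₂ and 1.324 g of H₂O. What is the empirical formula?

C8H8O3

mol C = 6.468 g CO₂ ÷ 44.009 g/mol = 0.14697 mol
mol H = 2 × 1.324 g H₂O ÷ 18.015 g/mol = 0.14699 mol
mass O = 2.795 − (1.7653 + 0.14816) = 0.88158 g → mol O = 0.88158 ÷ 15.999 = 0.055102 mol
Divide by the smallest (0.055102 mol): C 2.667, H 2.668, O 1.000
Multiplying each by 3 gives whole numbers: C 8.00, H 8.00, O 3.00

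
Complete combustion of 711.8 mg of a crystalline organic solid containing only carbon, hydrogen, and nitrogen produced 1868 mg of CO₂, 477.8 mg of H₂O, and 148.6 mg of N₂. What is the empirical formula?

C4H5N

mol C = 1.868 g CO₂ ÷ 44.009 g/mol = 0.042446 mol
mol H = 2 × 0.4778 g H₂O ÷ 18.015 g/mol = 0.053045 mol
mol N = 2 × 0.1486 g N₂ ÷ 28.014 g/mol = 0.010609 mol
Divide by the smallest (0.010609 mol): C 4.001, H 5.000, N 1.000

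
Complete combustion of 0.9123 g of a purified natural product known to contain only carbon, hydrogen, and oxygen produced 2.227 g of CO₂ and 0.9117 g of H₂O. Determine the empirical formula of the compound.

mol C = 2.227 g CO₂ ÷ 44.009 g/mol = 0.050603 mol
mol H = 2 × 0.9117 g H₂O ÷ 18.015 g/mol = 0.10122 mol
mass O = 0.9123 − (0.60780 + 0.10203) = 0.20248 g → mol O = 0.20248 ÷ 15.999 = 0.012656 mol
Divide by the smallest (0.012656 mol): C 3.998, H 7.998, O 1.000

C4H8O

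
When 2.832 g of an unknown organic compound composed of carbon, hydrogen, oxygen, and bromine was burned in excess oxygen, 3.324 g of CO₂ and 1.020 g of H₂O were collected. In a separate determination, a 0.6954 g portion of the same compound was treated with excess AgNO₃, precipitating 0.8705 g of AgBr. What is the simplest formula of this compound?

C4H6BrO

mol C = 3.324 g CO₂ ÷ 44.009 g/mol = 0.075530 mol
mol H = 2 × 1.020 g H₂O ÷ 18.015 g/mol = 0.11324 mol
From the AgBr data: mol Br per gram of compound = (0.8705 ÷ 187.772) ÷ 0.6954 = 0.0066666 mol/g, so in the 2.832 g combustion sample mol Br = 0.018880 mol
mass O = 2.832 − (0.90719 + 0.11414 + 1.5086) = 0.30210 g → mol O = 0.30210 ÷ 15.999 = 0.018882 mol
Divide by the smallest (0.018880 mol): C 4.001, H 5.998, Br 1.000, O 1.000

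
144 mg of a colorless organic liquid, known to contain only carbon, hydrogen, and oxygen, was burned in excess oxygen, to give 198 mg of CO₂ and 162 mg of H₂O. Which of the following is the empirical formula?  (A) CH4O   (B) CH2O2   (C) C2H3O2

(A) CH4O

mol C = 0.198 g CO₂ ÷ 44.009 g/mol = 0.004499 mol
mol H = 2 × 0.162 g H₂O ÷ 18.015 g/mol = 0.01799 mol
mass O = 0.144 − (0.05404 + 0.01813) = 0.07183 g → mol O = 0.07183 ÷ 15.999 = 0.004490 mol
Divide by the smallest (0.004490 mol): C 1.002, H 4.006, O 1.000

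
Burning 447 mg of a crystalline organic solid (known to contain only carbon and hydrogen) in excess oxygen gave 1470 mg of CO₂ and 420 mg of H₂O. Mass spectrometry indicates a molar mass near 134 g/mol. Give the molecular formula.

mol C = 1.47 g CO₂ ÷ 44.009 g/mol = 0.03340 mol
mol H = 2 × 0.420 g H₂O ÷ 18.015 g/mol = 0.04663 mol
Divide by the smallest (0.03340 mol): C 1.000, H 1.396
Multiplying each by 5 gives whole numbers: C 5.00, H 6.98
Empirical formula: C5H7
Empirical-formula mass = 67.11 g/mol; 134 ÷ 67.11 ≈ 2, so the molecular formula is C10H14.

C10H14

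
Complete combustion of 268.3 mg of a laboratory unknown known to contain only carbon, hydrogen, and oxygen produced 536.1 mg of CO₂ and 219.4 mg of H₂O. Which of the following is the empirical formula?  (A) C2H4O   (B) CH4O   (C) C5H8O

mol C = 0.5361 g CO₂ ÷ 44.009 g/mol = 0.012182 mol
mol H = 2 × 0.2194 g H₂O ÷ 18.015 g/mol = 0.024357 mol
mass O = 0.2683 − (0.14631 + 0.024552) = 0.097434 g → mol O = 0.097434 ÷ 15.999 = 0.0060900 mol
Divide by the smallest (0.0060900 mol): C 2.000, H 4.000, O 1.000

(A) C2H4O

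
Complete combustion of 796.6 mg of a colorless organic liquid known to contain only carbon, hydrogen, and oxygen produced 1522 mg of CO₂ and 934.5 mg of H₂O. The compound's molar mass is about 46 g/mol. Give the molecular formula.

mol C = 1.522 g CO₂ ÷ 44.009 g/mol = 0.034584 mol
mol H = 2 × 0.9345 g H₂O ÷ 18.015 g/mol = 0.10375 mol
mass O = 0.7966 − (0.41539 + 0.10458) = 0.27664 g → mol O = 0.27664 ÷ 15.999 = 0.017291 mol
Divide by the smallest (0.017291 mol): C 2.000, H 6.000, O 1.000
Empirical formula: C2H6O
Empirical-formula mass = 46.07 g/mol; 46 ÷ 46.07 ≈ 1, so the molecular formula is C2H6O.

C2H6O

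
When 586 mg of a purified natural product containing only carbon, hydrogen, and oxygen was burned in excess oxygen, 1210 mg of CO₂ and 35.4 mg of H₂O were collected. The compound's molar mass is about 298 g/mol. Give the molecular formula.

mol C = 1.21 g CO₂ ÷ 44.009 g/mol = 0.02749 mol
mol H = 2 × 0.0354 g H₂O ÷ 18.015 g/mol = 0.003930 mol
mass O = 0.586 − (0.3302 + 0.003961) = 0.2518 g → mol O = 0.2518 ÷ 15.999 = 0.01574 mol
Divide by the smallest (0.003930 mol): C 6.996, H 1.000, O 4.005
Empirical formula: C7HO4
Empirical-formula mass = 149.08 g/mol; 298 ÷ 149.08 ≈ 2, so the molecular formula is C14H2O8.

C14H2O8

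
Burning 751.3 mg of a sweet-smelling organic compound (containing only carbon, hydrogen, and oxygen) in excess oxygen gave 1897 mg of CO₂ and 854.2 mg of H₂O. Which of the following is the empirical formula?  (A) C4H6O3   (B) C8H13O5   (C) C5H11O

(C) C5H11O

mol C = 1.897 g CO₂ ÷ 44.009 g/mol = 0.043105 mol
mol H = 2 × 0.8542 g H₂O ÷ 18.015 g/mol = 0.094832 mol
mass O = 0.7513 − (0.51773 + 0.095591) = 0.13798 g → mol O = 0.13798 ÷ 15.999 = 0.0086241 mol
Divide by the smallest (0.0086241 mol): C 4.998, H 10.996, O 1.000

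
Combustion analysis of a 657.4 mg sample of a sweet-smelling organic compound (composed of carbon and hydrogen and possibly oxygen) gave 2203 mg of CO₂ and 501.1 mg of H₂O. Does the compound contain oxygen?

no

mol C = 2.203 g CO₂ ÷ 44.009 g/mol = 0.050058 mol
mol H = 2 × 0.5011 g H₂O ÷ 18.015 g/mol = 0.055631 mol
C and H together account for 0.65732 g — essentially the entire 0.6574 g sample — so the compound contains no oxygen.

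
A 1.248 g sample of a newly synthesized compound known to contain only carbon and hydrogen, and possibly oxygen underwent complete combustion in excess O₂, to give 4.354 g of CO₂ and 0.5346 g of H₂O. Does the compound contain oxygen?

mol C = 4.354 g CO₂ ÷ 44.009 g/mol = 0.098934 mol
mol H = 2 × 0.5346 g H₂O ÷ 18.015 g/mol = 0.059351 mol
C and H together account for 1.2481 g — essentially the entire 1.248 g sample — so the compound contains no oxygen.

no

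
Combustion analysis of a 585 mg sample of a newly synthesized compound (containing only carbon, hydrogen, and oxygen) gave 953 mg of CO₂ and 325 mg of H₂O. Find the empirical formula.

C6H10O5

mol C = 0.953 g CO₂ ÷ 44.009 g/mol = 0.02165 mol
mol H = 2 × 0.325 g H₂O ÷ 18.015 g/mol = 0.03608 mol
mass O = 0.585 − (0.2601 + 0.03637) = 0.2885 g → mol O = 0.2885 ÷ 15.999 = 0.01803 mol
Divide by the smallest (0.01803 mol): C 1.201, H 2.001, O 1.000
Multiplying each by 5 gives whole numbers: C 6.00, H 10.00, O 5.00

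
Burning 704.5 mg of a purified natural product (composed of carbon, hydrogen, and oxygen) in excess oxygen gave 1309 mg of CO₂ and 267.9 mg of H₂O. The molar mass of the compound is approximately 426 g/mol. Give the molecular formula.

mol C = 1.309 g CO₂ ÷ 44.009 g/mol = 0.029744 mol
mol H = 2 × 0.2679 g H₂O ÷ 18.015 g/mol = 0.029742 mol
mass O = 0.7045 − (0.35725 + 0.029980) = 0.31727 g → mol O = 0.31727 ÷ 15.999 = 0.019830 mol
Divide by the smallest (0.019830 mol): C 1.500, H 1.500, O 1.000
Multiplying each by 2 gives whole numbers: C 3.00, H 3.00, O 2.00
Empirical formula: C3H3O2
Empirical-formula mass = 71.06 g/mol; 426 ÷ 71.06 ≈ 6, so the molecular formula is C18H18O12.

C18H18O12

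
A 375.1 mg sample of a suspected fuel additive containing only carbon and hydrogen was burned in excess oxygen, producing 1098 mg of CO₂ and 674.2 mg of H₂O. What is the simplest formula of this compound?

CH3

mol C = 1.098 g CO₂ ÷ 44.009 g/mol = 0.024949 mol
mol H = 2 × 0.6742 g H₂O ÷ 18.015 g/mol = 0.074849 mol
Divide by the smallest (0.024949 mol): C 1.000, H 3.000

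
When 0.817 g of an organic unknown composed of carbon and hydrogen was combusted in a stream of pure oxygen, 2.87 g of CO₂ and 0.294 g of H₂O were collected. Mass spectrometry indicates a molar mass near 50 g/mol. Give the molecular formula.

C4H2

mol C = 2.87 g CO₂ ÷ 44.009 g/mol = 0.06521 mol
mol H = 2 × 0.294 g H₂O ÷ 18.015 g/mol = 0.03264 mol
Divide by the smallest (0.03264 mol): C 1.998, H 1.000
Empirical formula: C2H
Empirical-formula mass = 25.03 g/mol; 50 ÷ 25.03 ≈ 2, so the molecular formula is C4H2.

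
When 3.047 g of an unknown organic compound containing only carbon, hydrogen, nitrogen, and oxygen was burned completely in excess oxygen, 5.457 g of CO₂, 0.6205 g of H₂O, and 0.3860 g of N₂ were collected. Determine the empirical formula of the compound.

mol C = 5.457 g CO₂ ÷ 44.009 g/mol = 0.12400 mol
mol H = 2 × 0.6205 g H₂O ÷ 18.015 g/mol = 0.068887 mol
mol N = 2 × 0.3860 g N₂ ÷ 28.014 g/mol = 0.027558 mol
mass O = 3.047 − (1.4893 + 0.069438 + 0.38600) = 1.1022 g → mol O = 1.1022 ÷ 15.999 = 0.068894 mol
Divide by the smallest (0.027558 mol): C 4.500, H 2.500, N 1.000, O 2.500
Multiplying each by 2 gives whole numbers: C 9.00, H 5.00, N 2.00, O 5.00

C9H5N2O5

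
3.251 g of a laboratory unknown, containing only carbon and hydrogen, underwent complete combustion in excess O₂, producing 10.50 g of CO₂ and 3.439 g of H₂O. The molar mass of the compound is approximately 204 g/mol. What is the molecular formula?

mol C = 10.50 g CO₂ ÷ 44.009 g/mol = 0.23859 mol
mol H = 2 × 3.439 g H₂O ÷ 18.015 g/mol = 0.38179 mol
Divide by the smallest (0.23859 mol): C 1.000, H 1.600
Multiplying each by 5 gives whole numbers: C 5.00, H 8.00
Empirical formula: C5H8
Empirical-formula mass = 68.12 g/mol; 204 ÷ 68.12 ≈ 3, so the molecular formula is C15H24.

C15H24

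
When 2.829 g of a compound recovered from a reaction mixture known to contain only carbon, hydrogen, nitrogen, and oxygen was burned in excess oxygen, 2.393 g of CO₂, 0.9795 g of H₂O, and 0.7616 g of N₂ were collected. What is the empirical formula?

mol C = 2.393 g CO₂ ÷ 44.009 g/mol = 0.054375 mol
mol H = 2 × 0.9795 g H₂O ÷ 18.015 g/mol = 0.10874 mol
mol N = 2 × 0.7616 g N₂ ÷ 28.014 g/mol = 0.054373 mol
mass O = 2.829 − (0.65310 + 0.10961 + 0.76160) = 1.3047 g → mol O = 1.3047 ÷ 15.999 = 0.081548 mol
Divide by the smallest (0.054373 mol): C 1.000, H 2.000, N 1.000, O 1.500
Multiplying each by 2 gives whole numbers: C 2.00, H 4.00, N 2.00, O 3.00

C2H4N2O3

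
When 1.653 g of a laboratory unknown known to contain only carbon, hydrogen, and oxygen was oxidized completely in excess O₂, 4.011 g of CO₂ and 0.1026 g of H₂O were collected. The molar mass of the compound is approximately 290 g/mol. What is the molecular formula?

mol C = 4.011 g CO₂ ÷ 44.009 g/mol = 0.091140 mol
mol H = 2 × 0.1026 g H₂O ÷ 18.015 g/mol = 0.011391 mol
mass O = 1.653 − (1.0947 + 0.011482) = 0.54683 g → mol O = 0.54683 ÷ 15.999 = 0.034179 mol
Divide by the smallest (0.011391 mol): C 8.001, H 1.000, O 3.001
Empirical formula: C8HO3
Empirical-formula mass = 145.09 g/mol; 290 ÷ 145.09 ≈ 2, so the molecular formula is C16H2O6.

C16H2O6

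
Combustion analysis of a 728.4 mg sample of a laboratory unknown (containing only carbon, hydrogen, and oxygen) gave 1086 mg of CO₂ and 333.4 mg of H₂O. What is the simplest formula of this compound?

mol C = 1.086 g CO₂ ÷ 44.009 g/mol = 0.024677 mol
mol H = 2 × 0.3334 g H₂O ÷ 18.015 g/mol = 0.037014 mol
mass O = 0.7284 − (0.29639 + 0.037310) = 0.39470 g → mol O = 0.39470 ÷ 15.999 = 0.024670 mol
Divide by the smallest (0.024670 mol): C 1.000, H 1.500, O 1.000
Multiplying each by 2 gives whole numbers: C 2.00, H 3.00, O 2.00

C2H3O2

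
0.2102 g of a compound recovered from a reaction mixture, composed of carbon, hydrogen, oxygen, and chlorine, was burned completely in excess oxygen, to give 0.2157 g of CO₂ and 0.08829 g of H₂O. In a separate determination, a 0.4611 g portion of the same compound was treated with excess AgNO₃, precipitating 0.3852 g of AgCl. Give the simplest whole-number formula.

C4H8ClO5

mol C = 0.2157 g CO₂ ÷ 44.009 g/mol = 0.0049013 mol
mol H = 2 × 0.08829 g H₂O ÷ 18.015 g/mol = 0.0098018 mol
From the AgCl data: mol Cl per gram of compound = (0.3852 ÷ 143.318) ÷ 0.4611 = 0.0058290 mol/g, so in the 0.2102 g combustion sample mol Cl = 0.0012252 mol
mass O = 0.2102 − (0.058869 + 0.0098802 + 0.043435) = 0.098016 g → mol O = 0.098016 ÷ 15.999 = 0.0061264 mol
Divide by the smallest (0.0012252 mol): C 4.000, H 8.000, Cl 1.000, O 5.000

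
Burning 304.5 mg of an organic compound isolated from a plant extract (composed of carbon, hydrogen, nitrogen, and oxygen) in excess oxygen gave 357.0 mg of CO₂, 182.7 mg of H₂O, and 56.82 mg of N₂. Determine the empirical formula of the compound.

C2H5NO2

mol C = 0.3570 g CO₂ ÷ 44.009 g/mol = 0.0081120 mol
mol H = 2 × 0.1827 g H₂O ÷ 18.015 g/mol = 0.020283 mol
mol N = 2 × 0.05682 g N₂ ÷ 28.014 g/mol = 0.0040565 mol
mass O = 0.3045 − (0.097433 + 0.020445 + 0.056820) = 0.12980 g → mol O = 0.12980 ÷ 15.999 = 0.0081131 mol
Divide by the smallest (0.0040565 mol): C 2.000, H 5.000, N 1.000, O 2.000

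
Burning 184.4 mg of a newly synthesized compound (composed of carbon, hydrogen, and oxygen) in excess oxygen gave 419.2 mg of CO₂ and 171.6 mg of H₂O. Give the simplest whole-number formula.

mol C = 0.4192 g CO₂ ÷ 44.009 g/mol = 0.0095253 mol
mol H = 2 × 0.1716 g H₂O ÷ 18.015 g/mol = 0.019051 mol
mass O = 0.1844 − (0.11441 + 0.019203) = 0.050788 g → mol O = 0.050788 ÷ 15.999 = 0.0031745 mol
Divide by the smallest (0.0031745 mol): C 3.001, H 6.001, O 1.000

C3H6O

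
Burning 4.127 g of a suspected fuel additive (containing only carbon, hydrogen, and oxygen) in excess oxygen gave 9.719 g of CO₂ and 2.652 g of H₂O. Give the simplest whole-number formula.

mol C = 9.719 g CO₂ ÷ 44.009 g/mol = 0.22084 mol
mol H = 2 × 2.652 g H₂O ÷ 18.015 g/mol = 0.29442 mol
mass O = 4.127 − (2.6525 + 0.29678) = 1.1777 g → mol O = 1.1777 ÷ 15.999 = 0.073611 mol
Divide by the smallest (0.073611 mol): C 3.000, H 4.000, O 1.000

C3H4O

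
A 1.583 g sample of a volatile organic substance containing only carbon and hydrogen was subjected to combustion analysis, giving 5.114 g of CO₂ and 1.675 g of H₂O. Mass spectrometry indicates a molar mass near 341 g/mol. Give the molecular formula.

mol C = 5.114 g CO₂ ÷ 44.009 g/mol = 0.11620 mol
mol H = 2 × 1.675 g H₂O ÷ 18.015 g/mol = 0.18596 mol
Divide by the smallest (0.11620 mol): C 1.000, H 1.600
Multiplying each by 5 gives whole numbers: C 5.00, H 8.00
Empirical formula: C5H8
Empirical-formula mass = 68.12 g/mol; 341 ÷ 68.12 ≈ 5, so the molecular formula is C25H40.

C25H40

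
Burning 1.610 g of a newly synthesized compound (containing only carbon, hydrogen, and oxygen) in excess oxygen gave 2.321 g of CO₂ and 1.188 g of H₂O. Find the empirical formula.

mol C = 2.321 g CO₂ ÷ 44.009 g/mol = 0.052739 mol
mol H = 2 × 1.188 g H₂O ÷ 18.015 g/mol = 0.13189 mol
mass O = 1.610 − (0.63345 + 0.13295) = 0.84360 g → mol O = 0.84360 ÷ 15.999 = 0.052729 mol
Divide by the smallest (0.052729 mol): C 1.000, H 2.501, O 1.000
Multiplying each by 2 gives whole numbers: C 2.00, H 5.00, O 2.00

C2H5O2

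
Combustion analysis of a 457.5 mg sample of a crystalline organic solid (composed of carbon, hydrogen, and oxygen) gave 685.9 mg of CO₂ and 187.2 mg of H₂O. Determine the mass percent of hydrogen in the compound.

mol C = 0.6859 g CO₂ ÷ 44.009 g/mol = 0.015585 mol
mol H = 2 × 0.1872 g H₂O ÷ 18.015 g/mol = 0.020783 mol
mass O = 0.4575 − (0.18720 + 0.020949) = 0.24935 g → mol O = 0.24935 ÷ 15.999 = 0.015586 mol
mass % H = 0.020949 g ÷ 0.4575 g × 100%

4.58%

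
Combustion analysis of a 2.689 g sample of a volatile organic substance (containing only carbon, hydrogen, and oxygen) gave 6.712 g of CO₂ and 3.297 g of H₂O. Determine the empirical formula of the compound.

C5H12O

mol C = 6.712 g CO₂ ÷ 44.009 g/mol = 0.15251 mol
mol H = 2 × 3.297 g H₂O ÷ 18.015 g/mol = 0.36603 mol
mass O = 2.689 − (1.8318 + 0.36896) = 0.48819 g → mol O = 0.48819 ÷ 15.999 = 0.030514 mol
Divide by the smallest (0.030514 mol): C 4.998, H 11.995, O 1.000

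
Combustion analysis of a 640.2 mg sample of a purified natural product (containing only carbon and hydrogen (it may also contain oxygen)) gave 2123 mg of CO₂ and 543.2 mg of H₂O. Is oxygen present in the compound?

mol C = 2.123 g CO₂ ÷ 44.009 g/mol = 0.048240 mol
mol H = 2 × 0.5432 g H₂O ÷ 18.015 g/mol = 0.060305 mol
C and H together account for 0.64020 g — essentially the entire 0.6402 g sample — so the compound contains no oxygen.

no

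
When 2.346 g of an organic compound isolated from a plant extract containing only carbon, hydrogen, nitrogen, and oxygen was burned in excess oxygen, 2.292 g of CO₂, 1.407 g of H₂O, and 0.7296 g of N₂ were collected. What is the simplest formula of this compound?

mol C = 2.292 g CO₂ ÷ 44.009 g/mol = 0.052080 mol
mol H = 2 × 1.407 g H₂O ÷ 18.015 g/mol = 0.15620 mol
mol N = 2 × 0.7296 g N₂ ÷ 28.014 g/mol = 0.052088 mol
mass O = 2.346 − (0.62554 + 0.15745 + 0.72960) = 0.83341 g → mol O = 0.83341 ÷ 15.999 = 0.052091 mol
Divide by the smallest (0.052080 mol): C 1.000, H 2.999, N 1.000, O 1.000

CH3NO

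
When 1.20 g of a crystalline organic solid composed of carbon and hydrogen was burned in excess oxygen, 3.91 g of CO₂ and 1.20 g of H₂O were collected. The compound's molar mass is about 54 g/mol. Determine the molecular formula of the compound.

C4H6

mol C = 3.91 g CO₂ ÷ 44.009 g/mol = 0.08885 mol
mol H = 2 × 1.20 g H₂O ÷ 18.015 g/mol = 0.1332 mol
Divide by the smallest (0.08885 mol): C 1.000, H 1.499
Multiplying each by 2 gives whole numbers: C 2.00, H 3.00
Empirical formula: C2H3
Empirical-formula mass = 27.05 g/mol; 54 ÷ 27.05 ≈ 2, so the molecular formula is C4H6.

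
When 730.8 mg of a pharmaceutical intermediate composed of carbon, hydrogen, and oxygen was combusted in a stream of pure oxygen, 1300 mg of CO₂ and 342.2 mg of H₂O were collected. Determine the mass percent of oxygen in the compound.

mol C = 1.300 g CO₂ ÷ 44.009 g/mol = 0.029539 mol
mol H = 2 × 0.3422 g H₂O ÷ 18.015 g/mol = 0.037991 mol
mass O = 0.7308 − (0.35480 + 0.038294) = 0.33771 g → mol O = 0.33771 ÷ 15.999 = 0.021108 mol
mass % O = 0.33771 g ÷ 0.7308 g × 100%

46.21%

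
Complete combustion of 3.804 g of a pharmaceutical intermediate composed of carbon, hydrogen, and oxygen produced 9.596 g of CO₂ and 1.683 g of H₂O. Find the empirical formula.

mol C = 9.596 g CO₂ ÷ 44.009 g/mol = 0.21805 mol
mol H = 2 × 1.683 g H₂O ÷ 18.015 g/mol = 0.18684 mol
mass O = 3.804 − (2.6190 + 0.18834) = 0.99671 g → mol O = 0.99671 ÷ 15.999 = 0.062298 mol
Divide by the smallest (0.062298 mol): C 3.500, H 2.999, O 1.000
Multiplying each by 2 gives whole numbers: C 7.00, H 6.00, O 2.00

C7H6O2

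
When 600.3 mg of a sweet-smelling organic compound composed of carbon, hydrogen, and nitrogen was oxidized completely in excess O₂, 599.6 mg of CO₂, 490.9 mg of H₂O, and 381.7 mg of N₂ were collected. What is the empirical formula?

CH4N2

mol C = 0.5996 g CO₂ ÷ 44.009 g/mol = 0.013624 mol
mol H = 2 × 0.4909 g H₂O ÷ 18.015 g/mol = 0.054499 mol
mol N = 2 × 0.3817 g N₂ ÷ 28.014 g/mol = 0.027251 mol
Divide by the smallest (0.013624 mol): C 1.000, H 4.000, N 2.000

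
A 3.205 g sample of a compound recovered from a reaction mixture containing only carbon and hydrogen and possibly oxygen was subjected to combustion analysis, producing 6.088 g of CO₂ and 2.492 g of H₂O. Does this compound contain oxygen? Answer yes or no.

mol C = 6.088 g CO₂ ÷ 44.009 g/mol = 0.13834 mol
mol H = 2 × 2.492 g H₂O ÷ 18.015 g/mol = 0.27666 mol
C and H account for only 1.9404 g of the 3.205 g sample; the remaining 1.2646 g must be oxygen.

yes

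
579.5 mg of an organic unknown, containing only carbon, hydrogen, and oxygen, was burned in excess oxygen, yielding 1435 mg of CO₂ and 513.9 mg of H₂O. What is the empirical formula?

C4H7O

mol C = 1.435 g CO₂ ÷ 44.009 g/mol = 0.032607 mol
mol H = 2 × 0.5139 g H₂O ÷ 18.015 g/mol = 0.057052 mol
mass O = 0.5795 − (0.39164 + 0.057509) = 0.13035 g → mol O = 0.13035 ÷ 15.999 = 0.0081473 mol
Divide by the smallest (0.0081473 mol): C 4.002, H 7.003, O 1.000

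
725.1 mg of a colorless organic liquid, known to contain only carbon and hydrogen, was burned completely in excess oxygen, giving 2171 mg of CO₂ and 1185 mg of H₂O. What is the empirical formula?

mol C = 2.171 g CO₂ ÷ 44.009 g/mol = 0.049331 mol
mol H = 2 × 1.185 g H₂O ÷ 18.015 g/mol = 0.13156 mol
Divide by the smallest (0.049331 mol): C 1.000, H 2.667
Multiplying each by 3 gives whole numbers: C 3.00, H 8.00

C3H8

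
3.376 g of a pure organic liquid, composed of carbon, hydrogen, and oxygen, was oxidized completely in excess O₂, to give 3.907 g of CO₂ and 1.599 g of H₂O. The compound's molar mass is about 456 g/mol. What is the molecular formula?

mol C = 3.907 g CO₂ ÷ 44.009 g/mol = 0.088777 mol
mol H = 2 × 1.599 g H₂O ÷ 18.015 g/mol = 0.17752 mol
mass O = 3.376 − (1.0663 + 0.17894) = 2.1308 g → mol O = 2.1308 ÷ 15.999 = 0.13318 mol
Divide by the smallest (0.088777 mol): C 1.000, H 2.000, O 1.500
Multiplying each by 2 gives whole numbers: C 2.00, H 4.00, O 3.00
Empirical formula: C2H4O3
Empirical-formula mass = 76.05 g/mol; 456 ÷ 76.05 ≈ 6, so the molecular formula is C12H24O18.

C12H24O18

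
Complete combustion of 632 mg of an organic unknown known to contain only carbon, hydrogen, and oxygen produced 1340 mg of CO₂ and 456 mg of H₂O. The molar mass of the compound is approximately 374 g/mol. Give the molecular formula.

mol C = 1.34 g CO₂ ÷ 44.009 g/mol = 0.03045 mol
mol H = 2 × 0.456 g H₂O ÷ 18.015 g/mol = 0.05062 mol
mass O = 0.632 − (0.3657 + 0.05103) = 0.2153 g → mol O = 0.2153 ÷ 15.999 = 0.01345 mol
Divide by the smallest (0.01345 mol): C 2.263, H 3.763, O 1.000
Multiplying each by 4 gives whole numbers: C 9.05, H 15.05, O 4.00
Empirical formula: C9H15O4
Empirical-formula mass = 187.22 g/mol; 374 ÷ 187.22 ≈ 2, so the molecular formula is C18H30O8.

C18H30O8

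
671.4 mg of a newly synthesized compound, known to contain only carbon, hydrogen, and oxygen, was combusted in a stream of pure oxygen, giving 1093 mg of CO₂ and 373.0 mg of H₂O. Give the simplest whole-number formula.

mol C = 1.093 g CO₂ ÷ 44.009 g/mol = 0.024836 mol
mol H = 2 × 0.3730 g H₂O ÷ 18.015 g/mol = 0.041410 mol
mass O = 0.6714 − (0.29830 + 0.041741) = 0.33136 g → mol O = 0.33136 ÷ 15.999 = 0.020711 mol
Divide by the smallest (0.020711 mol): C 1.199, H 1.999, O 1.000
Multiplying each by 5 gives whole numbers: C 6.00, H 10.00, O 5.00

C6H10O5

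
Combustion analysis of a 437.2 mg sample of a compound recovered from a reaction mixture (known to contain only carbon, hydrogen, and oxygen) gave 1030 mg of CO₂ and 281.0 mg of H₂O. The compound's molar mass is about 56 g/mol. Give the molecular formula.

C3H4O

mol C = 1.030 g CO₂ ÷ 44.009 g/mol = 0.023404 mol
mol H = 2 × 0.2810 g H₂O ÷ 18.015 g/mol = 0.031196 mol
mass O = 0.4372 − (0.28111 + 0.031446) = 0.12465 g → mol O = 0.12465 ÷ 15.999 = 0.0077908 mol
Divide by the smallest (0.0077908 mol): C 3.004, H 4.004, O 1.000
Empirical formula: C3H4O
Empirical-formula mass = 56.06 g/mol; 56 ÷ 56.06 ≈ 1, so the molecular formula is C3H4O.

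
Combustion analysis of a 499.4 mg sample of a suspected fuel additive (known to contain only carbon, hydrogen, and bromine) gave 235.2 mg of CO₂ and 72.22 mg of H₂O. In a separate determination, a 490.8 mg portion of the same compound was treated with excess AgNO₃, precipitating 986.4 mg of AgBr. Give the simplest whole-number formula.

mol C = 0.2352 g CO₂ ÷ 44.009 g/mol = 0.0053444 mol
mol H = 2 × 0.07222 g H₂O ÷ 18.015 g/mol = 0.0080178 mol
From the AgBr data: mol Br per gram of compound = (0.9864 ÷ 187.772) ÷ 0.4908 = 0.010703 mol/g, so in the 0.4994 g combustion sample mol Br = 0.0053452 mol
Divide by the smallest (0.0053444 mol): C 1.000, H 1.500, Br 1.000
Multiplying each by 2 gives whole numbers: C 2.00, H 3.00, Br 2.00

C2H3Br2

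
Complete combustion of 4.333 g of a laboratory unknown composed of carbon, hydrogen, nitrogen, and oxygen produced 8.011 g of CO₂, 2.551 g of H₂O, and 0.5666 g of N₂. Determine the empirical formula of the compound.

mol C = 8.011 g CO₂ ÷ 44.009 g/mol = 0.18203 mol
mol H = 2 × 2.551 g H₂O ÷ 18.015 g/mol = 0.28321 mol
mol N = 2 × 0.5666 g N₂ ÷ 28.014 g/mol = 0.040451 mol
mass O = 4.333 − (2.1864 + 0.28547 + 0.56660) = 1.2946 g → mol O = 1.2946 ÷ 15.999 = 0.080915 mol
Divide by the smallest (0.040451 mol): C 4.500, H 7.001, N 1.000, O 2.000
Multiplying each by 2 gives whole numbers: C 9.00, H 14.00, N 2.00, O 4.00

C9H14N2O4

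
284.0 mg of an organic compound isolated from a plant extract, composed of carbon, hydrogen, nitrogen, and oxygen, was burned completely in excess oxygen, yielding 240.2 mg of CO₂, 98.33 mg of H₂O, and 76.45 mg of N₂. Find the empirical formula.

mol C = 0.2402 g CO₂ ÷ 44.009 g/mol = 0.0054580 mol
mol H = 2 × 0.09833 g H₂O ÷ 18.015 g/mol = 0.010916 mol
mol N = 2 × 0.07645 g N₂ ÷ 28.014 g/mol = 0.0054580 mol
mass O = 0.2840 − (0.065556 + 0.011004 + 0.076450) = 0.13099 g → mol O = 0.13099 ÷ 15.999 = 0.0081874 mol
Divide by the smallest (0.0054580 mol): C 1.000, H 2.000, N 1.000, O 1.500
Multiplying each by 2 gives whole numbers: C 2.00, H 4.00, N 2.00, O 3.00

C2H4N2O3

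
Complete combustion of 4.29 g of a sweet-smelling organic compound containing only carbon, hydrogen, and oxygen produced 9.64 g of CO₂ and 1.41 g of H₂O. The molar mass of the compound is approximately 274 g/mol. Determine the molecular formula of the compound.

mol C = 9.64 g CO₂ ÷ 44.009 g/mol = 0.2190 mol
mol H = 2 × 1.41 g H₂O ÷ 18.015 g/mol = 0.1565 mol
mass O = 4.29 − (2.631 + 0.1578) = 1.501 g → mol O = 1.501 ÷ 15.999 = 0.09383 mol
Divide by the smallest (0.09383 mol): C 2.334, H 1.668, O 1.000
Multiplying each by 3 gives whole numbers: C 7.00, H 5.00, O 3.00
Empirical formula: C7H5O3
Empirical-formula mass = 137.11 g/mol; 274 ÷ 137.11 ≈ 2, so the molecular formula is C14H10O6.

C14H10O6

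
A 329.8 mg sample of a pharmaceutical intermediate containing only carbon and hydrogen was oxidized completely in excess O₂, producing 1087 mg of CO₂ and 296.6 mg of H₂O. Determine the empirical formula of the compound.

C3H4

mol C = 1.087 g CO₂ ÷ 44.009 g/mol = 0.024699 mol
mol H = 2 × 0.2966 g H₂O ÷ 18.015 g/mol = 0.032928 mol
Divide by the smallest (0.024699 mol): C 1.000, H 1.333
Multiplying each by 3 gives whole numbers: C 3.00, H 4.00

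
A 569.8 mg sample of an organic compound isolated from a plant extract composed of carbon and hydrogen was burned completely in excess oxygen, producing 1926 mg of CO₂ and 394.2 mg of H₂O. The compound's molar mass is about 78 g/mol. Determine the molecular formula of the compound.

C6H6

mol C = 1.926 g CO₂ ÷ 44.009 g/mol = 0.043764 mol
mol H = 2 × 0.3942 g H₂O ÷ 18.015 g/mol = 0.043764 mol
Divide by the smallest (0.043764 mol): C 1.000, H 1.000
Empirical formula: CH
Empirical-formula mass = 13.02 g/mol; 78 ÷ 13.02 ≈ 6, so the molecular formula is C6H6.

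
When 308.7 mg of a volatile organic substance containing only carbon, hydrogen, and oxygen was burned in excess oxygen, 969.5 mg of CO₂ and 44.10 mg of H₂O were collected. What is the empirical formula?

C9H2O

mol C = 0.9695 g CO₂ ÷ 44.009 g/mol = 0.022030 mol
mol H = 2 × 0.04410 g H₂O ÷ 18.015 g/mol = 0.0048959 mol
mass O = 0.3087 − (0.26460 + 0.0049351) = 0.039168 g → mol O = 0.039168 ÷ 15.999 = 0.0024481 mol
Divide by the smallest (0.0024481 mol): C 8.999, H 2.000, O 1.000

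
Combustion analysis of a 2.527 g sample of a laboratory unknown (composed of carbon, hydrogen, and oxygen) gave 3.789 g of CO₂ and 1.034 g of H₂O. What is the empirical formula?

C3H4O3

mol C = 3.789 g CO₂ ÷ 44.009 g/mol = 0.086096 mol
mol H = 2 × 1.034 g H₂O ÷ 18.015 g/mol = 0.11479 mol
mass O = 2.527 − (1.0341 + 0.11571) = 1.3772 g → mol O = 1.3772 ÷ 15.999 = 0.086080 mol
Divide by the smallest (0.086080 mol): C 1.000, H 1.334, O 1.000
Multiplying each by 3 gives whole numbers: C 3.00, H 4.00, O 3.00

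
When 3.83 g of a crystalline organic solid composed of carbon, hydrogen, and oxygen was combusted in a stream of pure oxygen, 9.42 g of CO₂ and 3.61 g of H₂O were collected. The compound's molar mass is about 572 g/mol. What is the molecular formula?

mol C = 9.42 g CO₂ ÷ 44.009 g/mol = 0.2140 mol
mol H = 2 × 3.61 g H₂O ÷ 18.015 g/mol = 0.4008 mol
mass O = 3.83 − (2.571 + 0.4040) = 0.8551 g → mol O = 0.8551 ÷ 15.999 = 0.05345 mol
Divide by the smallest (0.05345 mol): C 4.005, H 7.499, O 1.000
Multiplying each by 2 gives whole numbers: C 8.01, H 15.00, O 2.00
Empirical formula: C8H15O2
Empirical-formula mass = 143.21 g/mol; 572 ÷ 143.21 ≈ 4, so the molecular formula is C32H60O8.

C32H60O8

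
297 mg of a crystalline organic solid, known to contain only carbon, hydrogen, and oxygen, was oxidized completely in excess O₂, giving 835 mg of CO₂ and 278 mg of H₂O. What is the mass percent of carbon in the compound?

76.7%

mol C = 0.835 g CO₂ ÷ 44.009 g/mol = 0.01897 mol
mol H = 2 × 0.278 g H₂O ÷ 18.015 g/mol = 0.03086 mol
mass O = 0.297 − (0.2279 + 0.03111) = 0.03800 g → mol O = 0.03800 ÷ 15.999 = 0.002375 mol
mass % C = 0.2279 g ÷ 0.297 g × 100%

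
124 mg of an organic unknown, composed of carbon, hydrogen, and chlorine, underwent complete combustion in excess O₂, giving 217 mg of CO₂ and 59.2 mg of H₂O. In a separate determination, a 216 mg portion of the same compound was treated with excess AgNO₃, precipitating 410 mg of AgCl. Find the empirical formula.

C3H4Cl

mol C = 0.217 g CO₂ ÷ 44.009 g/mol = 0.004931 mol
mol H = 2 × 0.0592 g H₂O ÷ 18.015 g/mol = 0.006572 mol
From the AgCl data: mol Cl per gram of compound = (0.410 ÷ 143.318) ÷ 0.216 = 0.01324 mol/g, so in the 0.124 g combustion sample mol Cl = 0.001642 mol
Divide by the smallest (0.001642 mol): C 3.002, H 4.002, Cl 1.000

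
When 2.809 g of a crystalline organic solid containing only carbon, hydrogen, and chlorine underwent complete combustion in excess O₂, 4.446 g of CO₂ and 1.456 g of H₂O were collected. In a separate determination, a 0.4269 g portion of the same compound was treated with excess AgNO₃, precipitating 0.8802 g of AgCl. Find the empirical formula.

mol C = 4.446 g CO₂ ÷ 44.009 g/mol = 0.10102 mol
mol H = 2 × 1.456 g H₂O ÷ 18.015 g/mol = 0.16164 mol
From the AgCl data: mol Cl per gram of compound = (0.8802 ÷ 143.318) ÷ 0.4269 = 0.014386 mol/g, so in the 2.809 g combustion sample mol Cl = 0.040412 mol
Divide by the smallest (0.040412 mol): C 2.500, H 4.000, Cl 1.000
Multiplying each by 2 gives whole numbers: C 5.00, H 8.00, Cl 2.00

C5H8Cl2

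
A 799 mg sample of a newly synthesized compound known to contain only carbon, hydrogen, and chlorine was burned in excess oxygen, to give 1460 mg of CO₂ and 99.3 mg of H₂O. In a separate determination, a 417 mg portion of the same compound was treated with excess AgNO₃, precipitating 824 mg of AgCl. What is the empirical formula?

C3HCl

mol C = 1.46 g CO₂ ÷ 44.009 g/mol = 0.03318 mol
mol H = 2 × 0.0993 g H₂O ÷ 18.015 g/mol = 0.01102 mol
From the AgCl data: mol Cl per gram of compound = (0.824 ÷ 143.318) ÷ 0.417 = 0.01379 mol/g, so in the 0.799 g combustion sample mol Cl = 0.01102 mol
Divide by the smallest (0.01102 mol): C 3.011, H 1.001, Cl 1.000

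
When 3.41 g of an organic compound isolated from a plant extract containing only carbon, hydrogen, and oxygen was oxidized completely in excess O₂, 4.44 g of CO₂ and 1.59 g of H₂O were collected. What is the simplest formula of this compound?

C4H7O5

mol C = 4.44 g CO₂ ÷ 44.009 g/mol = 0.1009 mol
mol H = 2 × 1.59 g H₂O ÷ 18.015 g/mol = 0.1765 mol
mass O = 3.41 − (1.212 + 0.1779) = 2.020 g → mol O = 2.020 ÷ 15.999 = 0.1263 mol
Divide by the smallest (0.1009 mol): C 1.000, H 1.750, O 1.252
Multiplying each by 4 gives whole numbers: C 4.00, H 7.00, O 5.01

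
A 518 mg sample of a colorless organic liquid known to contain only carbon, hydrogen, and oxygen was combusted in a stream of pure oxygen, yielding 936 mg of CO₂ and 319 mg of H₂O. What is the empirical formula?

mol C = 0.936 g CO₂ ÷ 44.009 g/mol = 0.02127 mol
mol H = 2 × 0.319 g H₂O ÷ 18.015 g/mol = 0.03541 mol
mass O = 0.518 − (0.2555 + 0.03570) = 0.2268 g → mol O = 0.2268 ÷ 15.999 = 0.01418 mol
Divide by the smallest (0.01418 mol): C 1.500, H 2.498, O 1.000
Multiplying each by 2 gives whole numbers: C 3.00, H 5.00, O 2.00

C3H5O2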